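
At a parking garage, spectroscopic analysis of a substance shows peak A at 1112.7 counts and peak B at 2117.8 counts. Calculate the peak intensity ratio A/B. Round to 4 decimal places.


Spectral peak ratio:
Peak A = 1112.7 counts
Peak B = 2117.8 counts
Ratio = 1112.7 / 2117.8 = 0.5254

0.5254


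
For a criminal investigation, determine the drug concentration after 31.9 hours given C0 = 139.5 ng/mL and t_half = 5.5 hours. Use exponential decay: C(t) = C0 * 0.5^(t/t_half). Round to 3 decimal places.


Drug concentration decay:
Number of half-lives = t / t_half = 31.9 / 5.5 = 5.8
Decay factor = 0.5^5.8 = 0.01794841
C(t) = 139.5 * 0.01794841 = 2.504 ng/mL

2.504


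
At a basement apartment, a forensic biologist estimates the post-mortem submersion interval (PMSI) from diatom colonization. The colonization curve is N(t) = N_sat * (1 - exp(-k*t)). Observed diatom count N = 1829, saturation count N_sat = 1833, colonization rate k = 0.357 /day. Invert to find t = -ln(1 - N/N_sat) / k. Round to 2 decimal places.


PMSI from diatom colonization curve:
N / N_sat = 1829 / 1833 = 0.997818
1 - N/N_sat = 0.002182
ln(1 - N/N_sat) = -6.127513
t = -ln(1 - N/N_sat) / k = -(-6.127513) / 0.357 = 17.16 days

17.16


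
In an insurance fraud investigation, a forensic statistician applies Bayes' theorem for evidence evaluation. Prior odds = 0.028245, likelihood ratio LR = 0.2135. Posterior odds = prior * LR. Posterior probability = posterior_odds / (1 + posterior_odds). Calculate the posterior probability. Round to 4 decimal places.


Bayesian evidence evaluation:
Posterior odds = prior_odds * LR = 0.028245 * 0.2135 = 0.006030308
Posterior probability = posterior_odds / (1 + posterior_odds)
= 0.006030308 / (1 + 0.006030308)
= 0.006030308 / 1.006030308
= 0.0060

0.0060


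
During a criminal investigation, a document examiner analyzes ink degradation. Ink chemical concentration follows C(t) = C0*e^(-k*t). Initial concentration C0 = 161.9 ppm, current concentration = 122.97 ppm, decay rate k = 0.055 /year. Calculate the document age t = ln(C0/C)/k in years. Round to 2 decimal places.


Document age estimation:
C0/C = 161.9 / 122.97 = 1.316581
ln(C0/C) = 0.275038
t = 0.275038 / 0.055 = 5.00 years

5.00


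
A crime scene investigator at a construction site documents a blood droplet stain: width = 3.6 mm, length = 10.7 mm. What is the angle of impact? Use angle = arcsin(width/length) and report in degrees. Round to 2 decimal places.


Blood spatter impact angle calculation:
width / length = 3.6 / 10.7 = 0.336449
angle = arcsin(0.336449)
angle = 19.66 degrees

19.66


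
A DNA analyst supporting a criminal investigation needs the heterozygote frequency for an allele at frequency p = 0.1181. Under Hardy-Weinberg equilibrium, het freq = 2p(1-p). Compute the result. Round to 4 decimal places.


Hardy-Weinberg heterozygote frequency:
q = 1 - p = 1 - 0.1181 = 0.8819
2pq = 2 * 0.1181 * 0.8819 = 0.2083

0.2083


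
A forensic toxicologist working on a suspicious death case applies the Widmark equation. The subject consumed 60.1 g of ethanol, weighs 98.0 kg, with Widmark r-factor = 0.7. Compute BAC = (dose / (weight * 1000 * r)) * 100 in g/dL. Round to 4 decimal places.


Applying the Widmark formula:
BAC = (dose_g / (body_wt * 1000 * r)) * 100
Denominator = 98.0 * 1000 * 0.7 = 68600
BAC = (60.1 / 68600) * 100
BAC = 0.0876 g/dL

0.0876


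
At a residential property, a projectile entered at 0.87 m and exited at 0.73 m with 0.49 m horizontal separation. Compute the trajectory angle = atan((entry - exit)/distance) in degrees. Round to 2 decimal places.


Bullet trajectory angle:
Height difference = 0.87 - 0.73 = 0.14 m
angle = atan(0.14 / 0.49)
angle = atan(0.285714)
angle = 15.95 degrees

15.95


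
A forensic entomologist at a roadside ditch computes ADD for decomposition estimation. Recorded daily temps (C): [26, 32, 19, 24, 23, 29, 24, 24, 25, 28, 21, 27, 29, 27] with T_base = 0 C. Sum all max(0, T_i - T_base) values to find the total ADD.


Computing ADD day by day:
Day 1: max(0, 26 - 0) = 26
Day 2: max(0, 32 - 0) = 32
Day 3: max(0, 19 - 0) = 19
Day 4: max(0, 24 - 0) = 24
Day 5: max(0, 23 - 0) = 23
Day 6: max(0, 29 - 0) = 29
Day 7: max(0, 24 - 0) = 24
Day 8: max(0, 24 - 0) = 24
Day 9: max(0, 25 - 0) = 25
Day 10: max(0, 28 - 0) = 28
Day 11: max(0, 21 - 0) = 21
Day 12: max(0, 27 - 0) = 27
Day 13: max(0, 29 - 0) = 29
Day 14: max(0, 27 - 0) = 27
Total ADD = 358

358


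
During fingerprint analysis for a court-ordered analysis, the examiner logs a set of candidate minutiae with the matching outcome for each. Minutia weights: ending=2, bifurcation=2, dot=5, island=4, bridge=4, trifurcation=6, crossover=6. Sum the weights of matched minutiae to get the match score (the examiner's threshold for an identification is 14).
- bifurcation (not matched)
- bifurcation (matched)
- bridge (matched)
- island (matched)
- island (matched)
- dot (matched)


Weighted minutiae match score:
  bifurcation: not matched, +0
  bifurcation: matched, +2 (running total 2)
  bridge: matched, +4 (running total 6)
  island: matched, +4 (running total 10)
  island: matched, +4 (running total 14)
  dot: matched, +5 (running total 19)
Total score = 19
Threshold = 14; verdict = identification

19


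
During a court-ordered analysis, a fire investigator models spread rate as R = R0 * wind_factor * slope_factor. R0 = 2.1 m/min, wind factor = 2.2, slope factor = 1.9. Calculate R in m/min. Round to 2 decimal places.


Fire spread rate calculation:
R = R0 * wind_factor * slope_factor
= 2.1 * 2.2 * 1.9
= 4.62 * 1.9
= 8.78 m/min

8.78


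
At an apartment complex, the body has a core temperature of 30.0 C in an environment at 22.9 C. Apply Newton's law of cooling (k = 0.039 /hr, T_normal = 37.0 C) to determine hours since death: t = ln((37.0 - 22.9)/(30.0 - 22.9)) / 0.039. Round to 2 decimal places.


Using Newton's law of cooling:
t = ln((T_normal - T_ambient) / (T_body - T_ambient)) / k
T_normal - T_ambient = 14.1
T_body - T_ambient = 7.1
Ratio = 1.985915
ln(ratio) = 0.68608
t = 0.68608 / 0.039 = 17.59 hours

17.59


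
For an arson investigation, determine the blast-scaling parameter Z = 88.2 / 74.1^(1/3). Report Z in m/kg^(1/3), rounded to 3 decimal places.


Scaled distance calculation:
W^(1/3) = 74.1^(1/3) = 4.200227
Z = R / W^(1/3) = 88.2 / 4.200227
Z = 20.999 m/kg^(1/3)

20.999


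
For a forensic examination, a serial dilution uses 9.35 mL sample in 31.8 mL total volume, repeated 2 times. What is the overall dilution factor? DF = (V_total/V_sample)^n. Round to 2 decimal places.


Dilution factor calculation:
Single dilution = V_total / V_sample = 31.8 / 9.35 ≈ 3.40107
Number of dilutions = 2
Total DF = (31.8 / 9.35)^2 (full precision, rounded at the end) = 11.57

11.57


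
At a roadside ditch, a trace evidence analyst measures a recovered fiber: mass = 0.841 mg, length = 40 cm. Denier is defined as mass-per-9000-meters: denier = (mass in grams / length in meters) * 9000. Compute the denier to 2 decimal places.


Denier calculation:
Mass in grams = 0.841 mg / 1000 = 0.000841 g
Length in meters = 40 cm / 100 = 0.4 m
Linear density = mass / length = 0.000841 / 0.4 = 0.0021025 g/m
Denier = (g/m) * 9000 = 0.0021025 * 9000 = 18.92

18.92


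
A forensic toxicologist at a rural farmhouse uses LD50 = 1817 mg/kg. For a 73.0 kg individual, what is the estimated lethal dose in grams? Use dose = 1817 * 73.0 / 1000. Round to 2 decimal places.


Lethal dose calculation:
Lethal dose = LD50 * body_weight / 1000
= 1817 * 73.0 / 1000
= 132641 / 1000
= 132.64 g

132.64


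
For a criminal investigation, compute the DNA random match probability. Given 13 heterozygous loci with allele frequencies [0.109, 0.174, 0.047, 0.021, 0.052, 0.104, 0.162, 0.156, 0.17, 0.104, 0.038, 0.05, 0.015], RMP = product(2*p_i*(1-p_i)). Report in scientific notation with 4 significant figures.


Computing RMP for 13 loci:
Locus 1: 2 * 0.109 * 0.891 = 0.194238
Locus 2: 2 * 0.174 * 0.826 = 0.287448
Locus 3: 2 * 0.047 * 0.953 = 0.089582
Locus 4: 2 * 0.021 * 0.979 = 0.041118
Locus 5: 2 * 0.052 * 0.948 = 0.098592
Locus 6: 2 * 0.104 * 0.896 = 0.186368
Locus 7: 2 * 0.162 * 0.838 = 0.271512
Locus 8: 2 * 0.156 * 0.844 = 0.263328
Locus 9: 2 * 0.17 * 0.83 = 0.2822
Locus 10: 2 * 0.104 * 0.896 = 0.186368
Locus 11: 2 * 0.038 * 0.962 = 0.073112
Locus 12: 2 * 0.05 * 0.95 = 0.095
Locus 13: 2 * 0.015 * 0.985 = 0.02955
RMP = 2.916e-12

2.916e-12


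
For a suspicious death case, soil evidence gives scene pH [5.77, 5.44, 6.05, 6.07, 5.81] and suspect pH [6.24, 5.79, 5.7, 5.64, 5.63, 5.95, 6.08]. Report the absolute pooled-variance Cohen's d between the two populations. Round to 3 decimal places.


Pooled-variance Cohen's d for soil pH comparison:
Scene mean = 29.14 / 5 = 5.828
Suspect mean = 41.03 / 7 = 5.861429
Scene sample variance s_s^2 = 0.06552
Suspect sample variance s_c^2 = 0.055448
Pooled variance = ((n_s-1)*s_s^2 + (n_c-1)*s_c^2) / (n_s + n_c - 2) = 0.059477
Pooled SD = sqrt(0.059477) = 0.243879
Mean difference = -0.033429
|d| = |-0.033429| / 0.243879 = 0.137

0.137


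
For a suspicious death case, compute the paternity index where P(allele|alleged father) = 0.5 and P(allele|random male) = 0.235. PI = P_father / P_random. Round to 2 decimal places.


Paternity Index calculation:
PI = P(allele|father) / P(allele|random)
PI = 0.5 / 0.235
PI = 2.13

2.13


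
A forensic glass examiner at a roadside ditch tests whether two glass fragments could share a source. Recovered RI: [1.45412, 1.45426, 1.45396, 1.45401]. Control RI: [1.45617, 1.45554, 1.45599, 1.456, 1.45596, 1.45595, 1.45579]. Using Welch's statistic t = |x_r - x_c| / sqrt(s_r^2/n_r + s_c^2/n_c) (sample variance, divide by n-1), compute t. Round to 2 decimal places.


Welch's t-criterion for glass RI comparison:
Recovered mean = sum / n_r = 5.81635 / 4 = 1.4540875
Control mean = sum / n_c = 10.1914 / 7 = 1.4559143
Recovered sample variance s_r^2 = 1.76917e-08
Control sample variance s_c^2 = 3.95619e-08
Welch SE (unpooled) = sqrt(s_r^2/n_r + s_c^2/n_c) = sqrt(4.42292e-09 + 5.6517e-09) = sqrt(1.00746e-08) = 0.000100372
|mean_r - mean_c| = 0.00182679
t = 0.00182679 / 0.000100372 = 18.20

18.20


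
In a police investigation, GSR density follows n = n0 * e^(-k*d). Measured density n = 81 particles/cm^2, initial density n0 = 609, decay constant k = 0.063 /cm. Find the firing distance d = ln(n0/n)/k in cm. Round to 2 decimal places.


GSR distance calculation:
n0/n = 609 / 81 = 7.518519
ln(n0/n) = 2.017369
d = 2.017369 / 0.063 = 32.02 cm

32.02


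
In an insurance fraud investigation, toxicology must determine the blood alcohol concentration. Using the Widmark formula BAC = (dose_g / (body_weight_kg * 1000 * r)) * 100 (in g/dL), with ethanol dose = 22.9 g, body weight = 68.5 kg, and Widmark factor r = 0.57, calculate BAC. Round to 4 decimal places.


Applying the Widmark formula:
BAC = (dose_g / (body_wt * 1000 * r)) * 100
Denominator = 68.5 * 1000 * 0.57 = 39045
BAC = (22.9 / 39045) * 100
BAC = 0.0587 g/dL

0.0587


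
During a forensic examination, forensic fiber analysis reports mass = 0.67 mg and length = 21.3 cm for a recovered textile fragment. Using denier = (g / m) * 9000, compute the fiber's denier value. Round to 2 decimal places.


Denier calculation:
Mass in grams = 0.67 mg / 1000 = 0.00067 g
Length in meters = 21.3 cm / 100 = 0.213 m
Linear density = mass / length = 0.00067 / 0.213 = 0.00314554 g/m
Denier = (g/m) * 9000 = 0.00314554 * 9000 = 28.31

28.31


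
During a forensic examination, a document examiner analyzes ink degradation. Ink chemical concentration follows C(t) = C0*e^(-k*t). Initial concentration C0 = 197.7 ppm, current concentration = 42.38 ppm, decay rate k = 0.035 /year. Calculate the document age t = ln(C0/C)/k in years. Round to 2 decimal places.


Document age estimation:
C0/C = 197.7 / 42.38 = 4.664936
ln(C0/C) = 1.540074
t = 1.540074 / 0.035 = 44.00 years

44.00


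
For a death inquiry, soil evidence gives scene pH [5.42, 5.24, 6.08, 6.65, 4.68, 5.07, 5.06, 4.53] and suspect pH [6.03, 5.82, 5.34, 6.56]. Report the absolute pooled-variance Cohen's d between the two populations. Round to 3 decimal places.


Pooled-variance Cohen's d for soil pH comparison:
Scene mean = 42.73 / 8 = 5.34125
Suspect mean = 23.75 / 4 = 5.9375
Scene sample variance s_s^2 = 0.503298
Suspect sample variance s_c^2 = 0.255625
Pooled variance = ((n_s-1)*s_s^2 + (n_c-1)*s_c^2) / (n_s + n_c - 2) = 0.428996
Pooled SD = sqrt(0.428996) = 0.654978
Mean difference = -0.59625
|d| = |-0.59625| / 0.654978 = 0.910

0.910


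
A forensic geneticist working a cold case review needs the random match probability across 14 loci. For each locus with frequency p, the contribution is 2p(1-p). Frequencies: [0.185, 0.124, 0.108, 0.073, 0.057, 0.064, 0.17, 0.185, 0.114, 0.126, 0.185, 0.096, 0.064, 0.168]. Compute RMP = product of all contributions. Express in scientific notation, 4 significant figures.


Computing RMP for 14 loci:
Locus 1: 2 * 0.185 * 0.815 = 0.30155
Locus 2: 2 * 0.124 * 0.876 = 0.217248
Locus 3: 2 * 0.108 * 0.892 = 0.192672
Locus 4: 2 * 0.073 * 0.927 = 0.135342
Locus 5: 2 * 0.057 * 0.943 = 0.107502
Locus 6: 2 * 0.064 * 0.936 = 0.119808
Locus 7: 2 * 0.17 * 0.83 = 0.2822
Locus 8: 2 * 0.185 * 0.815 = 0.30155
Locus 9: 2 * 0.114 * 0.886 = 0.202008
Locus 10: 2 * 0.126 * 0.874 = 0.220248
Locus 11: 2 * 0.185 * 0.815 = 0.30155
Locus 12: 2 * 0.096 * 0.904 = 0.173568
Locus 13: 2 * 0.064 * 0.936 = 0.119808
Locus 14: 2 * 0.168 * 0.832 = 0.279552
RMP = 1.460e-10

1.460e-10


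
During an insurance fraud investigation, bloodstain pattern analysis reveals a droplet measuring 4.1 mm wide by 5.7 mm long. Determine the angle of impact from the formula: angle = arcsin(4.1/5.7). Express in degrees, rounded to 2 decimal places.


Blood spatter impact angle calculation:
width / length = 4.1 / 5.7 = 0.719298
angle = arcsin(0.719298)
angle = 46.00 degrees

46.00


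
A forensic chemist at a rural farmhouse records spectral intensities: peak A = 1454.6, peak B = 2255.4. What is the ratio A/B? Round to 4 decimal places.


Spectral peak ratio:
Peak A = 1454.6 counts
Peak B = 2255.4 counts
Ratio = 1454.6 / 2255.4 = 0.6449

0.6449


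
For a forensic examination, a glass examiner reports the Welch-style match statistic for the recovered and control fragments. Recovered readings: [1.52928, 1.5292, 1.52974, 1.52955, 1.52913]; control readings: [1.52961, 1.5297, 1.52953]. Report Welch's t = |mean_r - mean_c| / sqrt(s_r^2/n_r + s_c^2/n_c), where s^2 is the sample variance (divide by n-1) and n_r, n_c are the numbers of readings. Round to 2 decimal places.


Welch's t-criterion for glass RI comparison:
Recovered mean = sum / n_r = 7.6469 / 5 = 1.52938
Control mean = sum / n_c = 4.58884 / 3 = 1.5296133
Recovered sample variance s_r^2 = 6.585e-08
Control sample variance s_c^2 = 7.23333e-09
Welch SE (unpooled) = sqrt(s_r^2/n_r + s_c^2/n_c) = sqrt(1.317e-08 + 2.41111e-09) = sqrt(1.55811e-08) = 0.000124824
|mean_r - mean_c| = 0.000233333
t = 0.000233333 / 0.000124824 = 1.87

1.87


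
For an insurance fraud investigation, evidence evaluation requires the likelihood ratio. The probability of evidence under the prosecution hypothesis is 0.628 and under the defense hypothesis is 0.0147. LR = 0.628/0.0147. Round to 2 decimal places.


Likelihood ratio calculation:
LR = P(E|Hp) / P(E|Hd)
LR = 0.628 / 0.0147
LR = 42.72

42.72


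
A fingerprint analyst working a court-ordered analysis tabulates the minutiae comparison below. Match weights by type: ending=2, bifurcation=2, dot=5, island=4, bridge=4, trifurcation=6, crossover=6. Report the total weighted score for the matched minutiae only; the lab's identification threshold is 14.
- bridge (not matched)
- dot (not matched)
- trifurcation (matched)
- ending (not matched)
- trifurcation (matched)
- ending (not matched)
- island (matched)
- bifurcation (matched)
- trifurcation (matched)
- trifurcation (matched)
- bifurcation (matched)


Weighted minutiae match score:
  bridge: not matched, +0
  dot: not matched, +0
  trifurcation: matched, +6 (running total 6)
  ending: not matched, +0
  trifurcation: matched, +6 (running total 12)
  ending: not matched, +0
  island: matched, +4 (running total 16)
  bifurcation: matched, +2 (running total 18)
  trifurcation: matched, +6 (running total 24)
  trifurcation: matched, +6 (running total 30)
  bifurcation: matched, +2 (running total 32)
Total score = 32
Threshold = 14; verdict = identification

32


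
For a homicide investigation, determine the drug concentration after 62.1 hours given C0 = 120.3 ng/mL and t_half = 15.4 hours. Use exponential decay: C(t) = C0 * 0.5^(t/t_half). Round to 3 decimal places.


Drug concentration decay:
Number of half-lives = t / t_half = 62.1 / 15.4 = 4.032468
Decay factor = 0.5^4.032468 = 0.06110914
C(t) = 120.3 * 0.06110914 = 7.351 ng/mL

7.351


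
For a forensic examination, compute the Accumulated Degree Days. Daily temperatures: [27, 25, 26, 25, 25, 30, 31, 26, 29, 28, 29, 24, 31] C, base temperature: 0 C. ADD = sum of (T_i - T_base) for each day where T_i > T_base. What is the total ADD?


Computing ADD day by day:
Day 1: max(0, 27 - 0) = 27
Day 2: max(0, 25 - 0) = 25
Day 3: max(0, 26 - 0) = 26
Day 4: max(0, 25 - 0) = 25
Day 5: max(0, 25 - 0) = 25
Day 6: max(0, 30 - 0) = 30
Day 7: max(0, 31 - 0) = 31
Day 8: max(0, 26 - 0) = 26
Day 9: max(0, 29 - 0) = 29
Day 10: max(0, 28 - 0) = 28
Day 11: max(0, 29 - 0) = 29
Day 12: max(0, 24 - 0) = 24
Day 13: max(0, 31 - 0) = 31
Total ADD = 356

356


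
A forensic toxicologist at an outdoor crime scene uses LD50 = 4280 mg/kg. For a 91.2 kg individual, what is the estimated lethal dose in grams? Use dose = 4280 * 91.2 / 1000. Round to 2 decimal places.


Lethal dose calculation:
Lethal dose = LD50 * body_weight / 1000
= 4280 * 91.2 / 1000
= 390336 / 1000
= 390.34 g

390.34


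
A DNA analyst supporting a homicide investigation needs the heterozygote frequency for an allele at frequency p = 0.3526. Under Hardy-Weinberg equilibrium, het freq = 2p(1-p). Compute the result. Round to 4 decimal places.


Hardy-Weinberg heterozygote frequency:
q = 1 - p = 1 - 0.3526 = 0.6474
2pq = 2 * 0.3526 * 0.6474 = 0.4565

0.4565


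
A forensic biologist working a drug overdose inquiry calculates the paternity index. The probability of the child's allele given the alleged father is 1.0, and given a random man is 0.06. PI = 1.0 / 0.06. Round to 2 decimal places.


Paternity Index calculation:
PI = P(allele|father) / P(allele|random)
PI = 1.0 / 0.06
PI = 16.67

16.67


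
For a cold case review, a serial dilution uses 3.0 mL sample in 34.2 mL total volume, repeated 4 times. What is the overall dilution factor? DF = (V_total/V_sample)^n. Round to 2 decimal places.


Dilution factor calculation:
Single dilution = V_total / V_sample = 34.2 / 3.0 ≈ 11.4
Number of dilutions = 4
Total DF = (34.2 / 3.0)^4 (full precision, rounded at the end) = 16889.60

16889.60


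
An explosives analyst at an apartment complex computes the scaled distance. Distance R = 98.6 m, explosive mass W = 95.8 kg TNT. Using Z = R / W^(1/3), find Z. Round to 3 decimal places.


Scaled distance calculation:
W^(1/3) = 95.8^(1/3) = 4.575675
Z = R / W^(1/3) = 98.6 / 4.575675
Z = 21.549 m/kg^(1/3)

21.549


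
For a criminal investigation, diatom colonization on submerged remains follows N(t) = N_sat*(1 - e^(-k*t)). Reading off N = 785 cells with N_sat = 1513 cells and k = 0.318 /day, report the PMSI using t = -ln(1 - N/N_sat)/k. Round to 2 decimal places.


PMSI from diatom colonization curve:
N / N_sat = 785 / 1513 = 0.518837
1 - N/N_sat = 0.481163
ln(1 - N/N_sat) = -0.731549
t = -ln(1 - N/N_sat) / k = -(-0.731549) / 0.318 = 2.30 days

2.30


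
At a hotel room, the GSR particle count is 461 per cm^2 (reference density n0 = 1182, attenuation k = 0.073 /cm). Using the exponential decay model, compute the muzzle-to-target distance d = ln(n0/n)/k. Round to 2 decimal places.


GSR distance calculation:
n0/n = 1182 / 461 = 2.563991
ln(n0/n) = 0.941565
d = 0.941565 / 0.073 = 12.90 cm

12.90


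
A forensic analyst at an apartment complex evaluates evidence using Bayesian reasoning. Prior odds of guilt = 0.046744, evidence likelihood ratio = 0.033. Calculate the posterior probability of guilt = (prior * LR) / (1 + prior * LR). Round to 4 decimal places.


Bayesian evidence evaluation:
Posterior odds = prior_odds * LR = 0.046744 * 0.033 = 0.001542552
Posterior probability = posterior_odds / (1 + posterior_odds)
= 0.001542552 / (1 + 0.001542552)
= 0.001542552 / 1.001542552
= 0.0015

0.0015


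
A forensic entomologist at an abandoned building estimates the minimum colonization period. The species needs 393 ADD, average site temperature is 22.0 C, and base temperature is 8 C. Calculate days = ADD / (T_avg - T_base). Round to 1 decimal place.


Insect development time:
Effective temperature = avg_temp - T_base = 22.0 - 8 = 14.0 C
Days = ADD / effective_temp = 393 / 14.0 = 28.1 days

28.1


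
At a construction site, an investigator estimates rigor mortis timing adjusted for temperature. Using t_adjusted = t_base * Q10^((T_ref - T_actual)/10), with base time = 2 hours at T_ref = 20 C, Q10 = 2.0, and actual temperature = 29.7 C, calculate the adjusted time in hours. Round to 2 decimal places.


Rigor mortis time adjustment:
Exponent = (T_ref - T_actual) / 10 = (20 - 29.7) / 10 = -0.97
Q10 factor = 2.0^-0.97 = 0.51051
t_adjusted = 2 * 0.51051 = 1.02 hours

1.02


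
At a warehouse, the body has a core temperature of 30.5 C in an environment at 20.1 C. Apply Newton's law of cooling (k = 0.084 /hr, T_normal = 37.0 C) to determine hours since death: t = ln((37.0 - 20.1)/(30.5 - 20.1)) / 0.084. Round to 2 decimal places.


Using Newton's law of cooling:
t = ln((T_normal - T_ambient) / (T_body - T_ambient)) / k
T_normal - T_ambient = 16.9
T_body - T_ambient = 10.4
Ratio = 1.625
ln(ratio) = 0.485508
t = 0.485508 / 0.084 = 5.78 hours

5.78


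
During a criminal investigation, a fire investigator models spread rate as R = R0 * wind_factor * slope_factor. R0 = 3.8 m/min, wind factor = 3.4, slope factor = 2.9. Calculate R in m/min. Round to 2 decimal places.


Fire spread rate calculation:
R = R0 * wind_factor * slope_factor
= 3.8 * 3.4 * 2.9
= 12.92 * 2.9
= 37.47 m/min

37.47


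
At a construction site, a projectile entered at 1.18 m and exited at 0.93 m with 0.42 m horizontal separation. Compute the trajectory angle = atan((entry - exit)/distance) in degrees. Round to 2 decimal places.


Bullet trajectory angle:
Height difference = 1.18 - 0.93 = 0.25 m
angle = atan(0.25 / 0.42)
angle = atan(0.595238)
angle = 30.76 degrees

30.76


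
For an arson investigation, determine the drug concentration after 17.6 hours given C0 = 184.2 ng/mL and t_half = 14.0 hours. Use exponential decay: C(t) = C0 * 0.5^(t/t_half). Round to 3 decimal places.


Drug concentration decay:
Number of half-lives = t / t_half = 17.6 / 14.0 = 1.257143
Decay factor = 0.5^1.257143 = 0.41837165
C(t) = 184.2 * 0.41837165 = 77.064 ng/mL

77.064


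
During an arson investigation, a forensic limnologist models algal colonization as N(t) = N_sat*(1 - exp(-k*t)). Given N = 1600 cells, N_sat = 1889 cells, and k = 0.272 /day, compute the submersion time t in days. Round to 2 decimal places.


PMSI from diatom colonization curve:
N / N_sat = 1600 / 1889 = 0.847009
1 - N/N_sat = 0.152991
ln(1 - N/N_sat) = -1.877376
t = -ln(1 - N/N_sat) / k = -(-1.877376) / 0.272 = 6.90 days

6.90


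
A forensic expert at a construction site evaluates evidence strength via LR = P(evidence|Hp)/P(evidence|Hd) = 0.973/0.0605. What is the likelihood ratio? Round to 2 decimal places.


Likelihood ratio calculation:
LR = P(E|Hp) / P(E|Hd)
LR = 0.973 / 0.0605
LR = 16.08

16.08


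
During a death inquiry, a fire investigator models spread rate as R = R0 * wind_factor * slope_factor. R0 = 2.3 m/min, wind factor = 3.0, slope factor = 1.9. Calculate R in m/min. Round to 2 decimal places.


Fire spread rate calculation:
R = R0 * wind_factor * slope_factor
= 2.3 * 3.0 * 1.9
= 6.9 * 1.9
= 13.11 m/min

13.11


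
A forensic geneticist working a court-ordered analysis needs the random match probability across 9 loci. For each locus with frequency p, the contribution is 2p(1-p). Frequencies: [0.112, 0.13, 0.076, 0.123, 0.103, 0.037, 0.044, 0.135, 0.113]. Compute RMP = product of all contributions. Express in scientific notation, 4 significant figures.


Computing RMP for 9 loci:
Locus 1: 2 * 0.112 * 0.888 = 0.198912
Locus 2: 2 * 0.13 * 0.87 = 0.2262
Locus 3: 2 * 0.076 * 0.924 = 0.140448
Locus 4: 2 * 0.123 * 0.877 = 0.215742
Locus 5: 2 * 0.103 * 0.897 = 0.184782
Locus 6: 2 * 0.037 * 0.963 = 0.071262
Locus 7: 2 * 0.044 * 0.956 = 0.084128
Locus 8: 2 * 0.135 * 0.865 = 0.23355
Locus 9: 2 * 0.113 * 0.887 = 0.200462
RMP = 7.071e-08

7.071e-08


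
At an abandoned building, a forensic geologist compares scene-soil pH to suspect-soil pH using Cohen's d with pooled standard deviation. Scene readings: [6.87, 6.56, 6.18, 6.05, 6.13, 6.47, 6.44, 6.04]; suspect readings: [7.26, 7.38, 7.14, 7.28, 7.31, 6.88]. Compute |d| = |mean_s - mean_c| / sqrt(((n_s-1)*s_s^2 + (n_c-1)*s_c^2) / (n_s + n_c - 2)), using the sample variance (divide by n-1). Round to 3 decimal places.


Pooled-variance Cohen's d for soil pH comparison:
Scene mean = 50.74 / 8 = 6.3425
Suspect mean = 43.25 / 6 = 7.208333
Scene sample variance s_s^2 = 0.085707
Suspect sample variance s_c^2 = 0.032017
Pooled variance = ((n_s-1)*s_s^2 + (n_c-1)*s_c^2) / (n_s + n_c - 2) = 0.063336
Pooled SD = sqrt(0.063336) = 0.251666
Mean difference = -0.865833
|d| = |-0.865833| / 0.251666 = 3.440

3.440


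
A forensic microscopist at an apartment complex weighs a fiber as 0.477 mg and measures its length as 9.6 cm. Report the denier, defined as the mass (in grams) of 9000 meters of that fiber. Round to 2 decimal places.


Denier calculation:
Mass in grams = 0.477 mg / 1000 = 0.000477 g
Length in meters = 9.6 cm / 100 = 0.096 m
Linear density = mass / length = 0.000477 / 0.096 = 0.00496875 g/m
Denier = (g/m) * 9000 = 0.00496875 * 9000 = 44.72

44.72


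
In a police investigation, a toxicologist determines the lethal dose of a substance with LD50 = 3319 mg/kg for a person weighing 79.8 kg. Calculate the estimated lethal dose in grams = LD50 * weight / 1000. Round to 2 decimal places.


Lethal dose calculation:
Lethal dose = LD50 * body_weight / 1000
= 3319 * 79.8 / 1000
= 264856.2 / 1000
= 264.86 g

264.86


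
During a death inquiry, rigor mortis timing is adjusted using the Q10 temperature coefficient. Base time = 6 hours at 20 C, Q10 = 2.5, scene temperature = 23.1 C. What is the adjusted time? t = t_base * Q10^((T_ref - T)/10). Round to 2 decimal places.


Rigor mortis time adjustment:
Exponent = (T_ref - T_actual) / 10 = (20 - 23.1) / 10 = -0.31
Q10 factor = 2.5^-0.31 = 0.75273
t_adjusted = 6 * 0.75273 = 4.52 hours

4.52


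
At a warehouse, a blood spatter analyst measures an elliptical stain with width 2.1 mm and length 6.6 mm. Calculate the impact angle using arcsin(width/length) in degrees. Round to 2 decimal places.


Blood spatter impact angle calculation:
width / length = 2.1 / 6.6 = 0.318182
angle = arcsin(0.318182)
angle = 18.55 degrees

18.55


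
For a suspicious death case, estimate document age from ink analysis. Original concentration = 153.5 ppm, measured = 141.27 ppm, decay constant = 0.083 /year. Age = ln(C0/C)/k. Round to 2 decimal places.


Document age estimation:
C0/C = 153.5 / 141.27 = 1.086572
ln(C0/C) = 0.083028
t = 0.083028 / 0.083 = 1.00 years

1.00


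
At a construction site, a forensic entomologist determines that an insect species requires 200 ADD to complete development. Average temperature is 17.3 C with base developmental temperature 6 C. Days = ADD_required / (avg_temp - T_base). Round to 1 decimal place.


Insect development time:
Effective temperature = avg_temp - T_base = 17.3 - 6 = 11.3 C
Days = ADD / effective_temp = 200 / 11.3 = 17.7 days

17.7


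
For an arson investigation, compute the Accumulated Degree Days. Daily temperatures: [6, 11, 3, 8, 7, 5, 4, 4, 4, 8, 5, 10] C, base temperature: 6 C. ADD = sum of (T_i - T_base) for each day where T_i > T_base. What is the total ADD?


Computing ADD day by day:
Day 1: max(0, 6 - 6) = 0
Day 2: max(0, 11 - 6) = 5
Day 3: max(0, 3 - 6) = 0
Day 4: max(0, 8 - 6) = 2
Day 5: max(0, 7 - 6) = 1
Day 6: max(0, 5 - 6) = 0
Day 7: max(0, 4 - 6) = 0
Day 8: max(0, 4 - 6) = 0
Day 9: max(0, 4 - 6) = 0
Day 10: max(0, 8 - 6) = 2
Day 11: max(0, 5 - 6) = 0
Day 12: max(0, 10 - 6) = 4
Total ADD = 14

14


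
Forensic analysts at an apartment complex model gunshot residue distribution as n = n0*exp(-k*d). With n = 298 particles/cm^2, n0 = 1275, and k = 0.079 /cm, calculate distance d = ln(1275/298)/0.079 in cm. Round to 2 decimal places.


GSR distance calculation:
n0/n = 1275 / 298 = 4.278523
ln(n0/n) = 1.453608
d = 1.453608 / 0.079 = 18.40 cm

18.40


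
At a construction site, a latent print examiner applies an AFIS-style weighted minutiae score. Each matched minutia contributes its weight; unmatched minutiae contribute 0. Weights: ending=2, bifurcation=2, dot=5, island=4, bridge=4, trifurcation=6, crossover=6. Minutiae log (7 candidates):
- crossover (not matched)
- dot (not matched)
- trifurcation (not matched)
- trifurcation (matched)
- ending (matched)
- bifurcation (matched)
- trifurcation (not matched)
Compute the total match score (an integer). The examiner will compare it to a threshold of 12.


Weighted minutiae match score:
  crossover: not matched, +0
  dot: not matched, +0
  trifurcation: not matched, +0
  trifurcation: matched, +6 (running total 6)
  ending: matched, +2 (running total 8)
  bifurcation: matched, +2 (running total 10)
  trifurcation: not matched, +0
Total score = 10
Threshold = 12; verdict = inconclusive

10


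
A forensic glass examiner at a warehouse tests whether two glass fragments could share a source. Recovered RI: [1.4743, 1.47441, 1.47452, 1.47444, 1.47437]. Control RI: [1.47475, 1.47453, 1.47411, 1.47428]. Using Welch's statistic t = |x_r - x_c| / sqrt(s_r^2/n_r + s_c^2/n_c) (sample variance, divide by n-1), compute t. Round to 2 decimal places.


Welch's t-criterion for glass RI comparison:
Recovered mean = sum / n_r = 7.37204 / 5 = 1.474408
Control mean = sum / n_c = 5.89767 / 4 = 1.4744175
Recovered sample variance s_r^2 = 6.67e-09
Control sample variance s_c^2 = 7.88917e-08
Welch SE (unpooled) = sqrt(s_r^2/n_r + s_c^2/n_c) = sqrt(1.334e-09 + 1.97229e-08) = sqrt(2.10569e-08) = 0.00014511
|mean_r - mean_c| = 9.5e-06
t = 9.5e-06 / 0.00014511 = 0.07

0.07


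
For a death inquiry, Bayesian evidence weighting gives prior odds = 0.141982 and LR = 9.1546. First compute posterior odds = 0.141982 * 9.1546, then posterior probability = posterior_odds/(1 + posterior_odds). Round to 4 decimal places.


Bayesian evidence evaluation:
Posterior odds = prior_odds * LR = 0.141982 * 9.1546 = 1.299788
Posterior probability = posterior_odds / (1 + posterior_odds)
= 1.299788 / (1 + 1.299788)
= 1.299788 / 2.299788
= 0.5652

0.5652


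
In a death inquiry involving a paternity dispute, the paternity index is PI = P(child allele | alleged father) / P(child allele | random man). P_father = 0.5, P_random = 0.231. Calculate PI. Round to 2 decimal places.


Paternity Index calculation:
PI = P(allele|father) / P(allele|random)
PI = 0.5 / 0.231
PI = 2.16

2.16


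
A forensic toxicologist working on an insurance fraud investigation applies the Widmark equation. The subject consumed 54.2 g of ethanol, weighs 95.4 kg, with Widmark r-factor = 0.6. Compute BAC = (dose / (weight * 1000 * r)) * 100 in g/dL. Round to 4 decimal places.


Applying the Widmark formula:
BAC = (dose_g / (body_wt * 1000 * r)) * 100
Denominator = 95.4 * 1000 * 0.6 = 57240
BAC = (54.2 / 57240) * 100
BAC = 0.0947 g/dL

0.0947


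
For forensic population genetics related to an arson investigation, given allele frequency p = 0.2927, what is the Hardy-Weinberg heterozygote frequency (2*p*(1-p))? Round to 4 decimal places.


Hardy-Weinberg heterozygote frequency:
q = 1 - p = 1 - 0.2927 = 0.7073
2pq = 2 * 0.2927 * 0.7073 = 0.4141

0.4141


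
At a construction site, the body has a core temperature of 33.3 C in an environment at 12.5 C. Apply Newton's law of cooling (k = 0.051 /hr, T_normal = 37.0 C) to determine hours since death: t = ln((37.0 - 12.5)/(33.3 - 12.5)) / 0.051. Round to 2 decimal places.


Using Newton's law of cooling:
t = ln((T_normal - T_ambient) / (T_body - T_ambient)) / k
T_normal - T_ambient = 24.5
T_body - T_ambient = 20.8
Ratio = 1.177885
ln(ratio) = 0.16372
t = 0.16372 / 0.051 = 3.21 hours

3.21


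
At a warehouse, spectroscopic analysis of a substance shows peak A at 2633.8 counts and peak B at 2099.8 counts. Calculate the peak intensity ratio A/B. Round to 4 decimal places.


Spectral peak ratio:
Peak A = 2633.8 counts
Peak B = 2099.8 counts
Ratio = 2633.8 / 2099.8 = 1.2543

1.2543


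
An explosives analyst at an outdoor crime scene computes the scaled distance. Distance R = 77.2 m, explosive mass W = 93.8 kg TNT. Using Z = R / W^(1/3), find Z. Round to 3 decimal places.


Scaled distance calculation:
W^(1/3) = 93.8^(1/3) = 4.543609
Z = R / W^(1/3) = 77.2 / 4.543609
Z = 16.991 m/kg^(1/3)

16.991


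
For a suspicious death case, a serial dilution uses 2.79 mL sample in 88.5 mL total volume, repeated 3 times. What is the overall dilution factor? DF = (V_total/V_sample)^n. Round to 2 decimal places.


Dilution factor calculation:
Single dilution = V_total / V_sample = 88.5 / 2.79 ≈ 31.72043
Number of dilutions = 3
Total DF = (88.5 / 2.79)^3 (full precision, rounded at the end) = 31916.64

31916.64


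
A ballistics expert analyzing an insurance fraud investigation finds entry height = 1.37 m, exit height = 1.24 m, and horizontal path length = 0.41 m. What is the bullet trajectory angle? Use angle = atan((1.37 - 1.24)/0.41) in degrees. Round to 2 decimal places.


Bullet trajectory angle:
Height difference = 1.37 - 1.24 = 0.13 m
angle = atan(0.13 / 0.41)
angle = atan(0.317073)
angle = 17.59 degrees

17.59


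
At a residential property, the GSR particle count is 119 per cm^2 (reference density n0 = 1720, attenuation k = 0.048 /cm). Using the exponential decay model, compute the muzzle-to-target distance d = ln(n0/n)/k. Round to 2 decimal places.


GSR distance calculation:
n0/n = 1720 / 119 = 14.453782
ln(n0/n) = 2.670956
d = 2.670956 / 0.048 = 55.64 cm

55.64


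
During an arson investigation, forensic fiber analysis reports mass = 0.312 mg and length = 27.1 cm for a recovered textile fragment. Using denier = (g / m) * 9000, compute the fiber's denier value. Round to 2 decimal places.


Denier calculation:
Mass in grams = 0.312 mg / 1000 = 0.000312 g
Length in meters = 27.1 cm / 100 = 0.271 m
Linear density = mass / length = 0.000312 / 0.271 = 0.00115129 g/m
Denier = (g/m) * 9000 = 0.00115129 * 9000 = 10.36

10.36


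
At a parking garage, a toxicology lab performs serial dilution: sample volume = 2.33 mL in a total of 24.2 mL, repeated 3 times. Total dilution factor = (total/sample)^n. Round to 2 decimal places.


Dilution factor calculation:
Single dilution = V_total / V_sample = 24.2 / 2.33 ≈ 10.386266
Number of dilutions = 3
Total DF = (24.2 / 2.33)^3 (full precision, rounded at the end) = 1120.41

1120.41


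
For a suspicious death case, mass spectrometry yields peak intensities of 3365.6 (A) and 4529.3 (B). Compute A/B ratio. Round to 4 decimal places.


Spectral peak ratio:
Peak A = 3365.6 counts
Peak B = 4529.3 counts
Ratio = 3365.6 / 4529.3 = 0.7431

0.7431


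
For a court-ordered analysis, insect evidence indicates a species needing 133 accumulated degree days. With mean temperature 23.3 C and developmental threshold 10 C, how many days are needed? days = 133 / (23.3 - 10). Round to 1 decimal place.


Insect development time:
Effective temperature = avg_temp - T_base = 23.3 - 10 = 13.3 C
Days = ADD / effective_temp = 133 / 13.3 = 10.0 days

10.0


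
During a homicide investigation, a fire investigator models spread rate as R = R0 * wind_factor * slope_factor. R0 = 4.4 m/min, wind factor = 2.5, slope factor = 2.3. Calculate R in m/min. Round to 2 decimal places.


Fire spread rate calculation:
R = R0 * wind_factor * slope_factor
= 4.4 * 2.5 * 2.3
= 11 * 2.3
= 25.30 m/min

25.30


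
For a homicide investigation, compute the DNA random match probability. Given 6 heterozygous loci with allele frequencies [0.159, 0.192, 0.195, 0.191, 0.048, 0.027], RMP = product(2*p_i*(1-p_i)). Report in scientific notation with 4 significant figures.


Computing RMP for 6 loci:
Locus 1: 2 * 0.159 * 0.841 = 0.267438
Locus 2: 2 * 0.192 * 0.808 = 0.310272
Locus 3: 2 * 0.195 * 0.805 = 0.31395
Locus 4: 2 * 0.191 * 0.809 = 0.309038
Locus 5: 2 * 0.048 * 0.952 = 0.091392
Locus 6: 2 * 0.027 * 0.973 = 0.052542
RMP = 3.866e-05

3.866e-05


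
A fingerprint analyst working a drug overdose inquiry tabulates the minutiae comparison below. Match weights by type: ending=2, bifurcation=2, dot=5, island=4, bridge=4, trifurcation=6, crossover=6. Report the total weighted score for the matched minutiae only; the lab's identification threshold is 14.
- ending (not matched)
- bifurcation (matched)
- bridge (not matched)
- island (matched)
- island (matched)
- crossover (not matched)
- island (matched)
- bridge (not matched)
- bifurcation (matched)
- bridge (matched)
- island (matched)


Weighted minutiae match score:
  ending: not matched, +0
  bifurcation: matched, +2 (running total 2)
  bridge: not matched, +0
  island: matched, +4 (running total 6)
  island: matched, +4 (running total 10)
  crossover: not matched, +0
  island: matched, +4 (running total 14)
  bridge: not matched, +0
  bifurcation: matched, +2 (running total 16)
  bridge: matched, +4 (running total 20)
  island: matched, +4 (running total 24)
Total score = 24
Threshold = 14; verdict = identification

24


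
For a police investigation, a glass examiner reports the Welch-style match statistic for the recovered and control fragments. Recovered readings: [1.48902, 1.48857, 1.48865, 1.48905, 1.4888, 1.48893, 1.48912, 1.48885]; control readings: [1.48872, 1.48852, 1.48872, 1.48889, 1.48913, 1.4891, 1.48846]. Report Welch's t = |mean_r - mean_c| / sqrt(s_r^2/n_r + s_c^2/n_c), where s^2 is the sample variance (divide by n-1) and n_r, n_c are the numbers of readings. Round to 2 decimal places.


Welch's t-criterion for glass RI comparison:
Recovered mean = sum / n_r = 11.91099 / 8 = 1.4888737
Control mean = sum / n_c = 10.42154 / 7 = 1.4887914
Recovered sample variance s_r^2 = 3.77982e-08
Control sample variance s_c^2 = 6.8881e-08
Welch SE (unpooled) = sqrt(s_r^2/n_r + s_c^2/n_c) = sqrt(4.72478e-09 + 9.84014e-09) = sqrt(1.45649e-08) = 0.000120685
|mean_r - mean_c| = 8.23214e-05
t = 8.23214e-05 / 0.000120685 = 0.68

0.68


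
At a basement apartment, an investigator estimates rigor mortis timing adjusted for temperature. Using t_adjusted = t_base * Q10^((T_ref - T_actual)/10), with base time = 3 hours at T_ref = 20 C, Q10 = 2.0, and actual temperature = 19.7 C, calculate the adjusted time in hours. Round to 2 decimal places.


Rigor mortis time adjustment:
Exponent = (T_ref - T_actual) / 10 = (20 - 19.7) / 10 = 0.03
Q10 factor = 2.0^0.03 = 1.02101
t_adjusted = 3 * 1.02101 = 3.06 hours

3.06


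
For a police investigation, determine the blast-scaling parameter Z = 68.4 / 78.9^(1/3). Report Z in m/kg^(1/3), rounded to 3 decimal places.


Scaled distance calculation:
W^(1/3) = 78.9^(1/3) = 4.289029
Z = R / W^(1/3) = 68.4 / 4.289029
Z = 15.948 m/kg^(1/3)

15.948


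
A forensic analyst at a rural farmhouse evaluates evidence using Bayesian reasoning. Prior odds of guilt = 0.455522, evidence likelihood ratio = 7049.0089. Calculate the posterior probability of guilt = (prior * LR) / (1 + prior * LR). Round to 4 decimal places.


Bayesian evidence evaluation:
Posterior odds = prior_odds * LR = 0.455522 * 7049.0089 = 3210.979
Posterior probability = posterior_odds / (1 + posterior_odds)
= 3210.979 / (1 + 3210.979)
= 3210.979 / 3211.979
= 0.9997

0.9997
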